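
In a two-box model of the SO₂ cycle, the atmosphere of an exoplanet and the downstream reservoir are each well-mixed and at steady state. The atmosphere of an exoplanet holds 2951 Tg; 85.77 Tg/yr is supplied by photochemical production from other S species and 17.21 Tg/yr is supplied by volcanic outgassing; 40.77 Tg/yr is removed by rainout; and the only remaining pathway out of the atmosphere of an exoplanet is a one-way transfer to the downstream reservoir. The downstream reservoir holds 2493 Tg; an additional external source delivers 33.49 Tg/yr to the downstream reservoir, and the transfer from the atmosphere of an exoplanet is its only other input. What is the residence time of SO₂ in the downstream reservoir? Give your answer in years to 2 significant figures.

Balance the atmosphere of an exoplanet: ΣF_in = 85.77 + 17.21 = 102.98 Tg/yr.
Transfer to the downstream reservoir = ΣF_in − (40.77) = 62.210 Tg/yr.
Total input to the downstream reservoir = 62.210 + 33.49 = 95.700 Tg/yr; at steady state this equals its total output.
τ = M / F = 2493 / 95.700 = 26.05 yr.

26 yr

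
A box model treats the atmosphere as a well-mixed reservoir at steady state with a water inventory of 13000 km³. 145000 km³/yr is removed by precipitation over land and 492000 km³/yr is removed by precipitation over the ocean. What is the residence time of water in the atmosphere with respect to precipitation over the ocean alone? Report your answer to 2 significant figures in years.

0.026 yr

Residence time with respect to a single sink: τ = M / F_sink.
τ = 13000 / 492000 = 0.02642 yr.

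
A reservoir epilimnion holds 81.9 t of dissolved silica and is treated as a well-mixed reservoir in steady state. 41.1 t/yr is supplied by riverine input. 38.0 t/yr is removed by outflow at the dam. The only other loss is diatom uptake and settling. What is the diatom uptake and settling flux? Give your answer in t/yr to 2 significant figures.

At steady state ΣF_in = ΣF_out.
ΣF_in = 41.100 t/yr.
Diatom uptake and settling flux = ΣF_in − (38.0) = 41.100 − 38.00 = 3.100 t/yr.

3.1 t/yr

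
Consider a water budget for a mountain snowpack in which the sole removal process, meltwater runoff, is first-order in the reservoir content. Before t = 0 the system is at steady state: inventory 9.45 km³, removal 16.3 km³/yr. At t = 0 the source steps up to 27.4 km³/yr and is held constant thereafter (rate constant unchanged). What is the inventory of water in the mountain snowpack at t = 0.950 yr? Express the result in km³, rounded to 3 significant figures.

14.6 km³

τ = M₀/F₀ = 9.45/16.3 = 0.5798 yr; rate constant k = 1/τ.
New steady state M_∞ = F₁/k = F₁·τ = 27.4 × 0.5798 = 15.885 km³.
M(t) = M_∞ + (M₀ − M_∞)·e^(−t/τ); t/τ = 0.950/0.5798 = 1.639, so e^(−t/τ) = 0.1942.
M(t) = 15.885 − 6.435 × 0.1942 = 14.635 km³.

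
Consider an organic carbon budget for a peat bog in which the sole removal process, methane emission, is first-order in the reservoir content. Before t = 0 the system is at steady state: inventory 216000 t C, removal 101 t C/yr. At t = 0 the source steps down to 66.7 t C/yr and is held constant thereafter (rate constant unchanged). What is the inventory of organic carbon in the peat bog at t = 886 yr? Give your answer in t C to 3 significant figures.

191000 t C

The sink rate constant is k = F₀/M₀ = 101/216000 = 0.0004676 yr⁻¹.
Solving dM/dt = F₁ − kM with M(0) = M₀ gives M(t) = F₁/k + (M₀ − F₁/k)·e^(−kt).
F₁/k = 66.7/0.0004676 = 142650 t C; kt = 0.0004676 × 886 = 0.4143, e^(−kt) = 0.6608.
M(886) = 142650 + (216000 − 142650) × 0.6608 = 142650 + 48470 = 191120 t C.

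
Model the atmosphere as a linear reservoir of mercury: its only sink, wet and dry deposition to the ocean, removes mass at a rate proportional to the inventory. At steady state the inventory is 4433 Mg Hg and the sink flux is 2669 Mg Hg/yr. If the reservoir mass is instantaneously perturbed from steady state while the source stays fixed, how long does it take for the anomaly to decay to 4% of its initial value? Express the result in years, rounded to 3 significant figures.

For a linear reservoir the anomaly decays as exp(−t/τ) with τ = M/F = 4433/2669 = 1.661 yr.
exp(−t/τ) = 0.04 ⇒ t = −τ ln(0.04) = 1.661 × 3.219 = 5.346 yr.

5.35 yr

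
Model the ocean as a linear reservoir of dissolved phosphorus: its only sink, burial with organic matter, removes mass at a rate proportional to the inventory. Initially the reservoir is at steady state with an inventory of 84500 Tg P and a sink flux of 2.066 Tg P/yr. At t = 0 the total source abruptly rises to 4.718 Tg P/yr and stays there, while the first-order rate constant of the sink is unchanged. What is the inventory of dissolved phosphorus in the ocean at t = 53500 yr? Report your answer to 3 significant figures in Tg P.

Residence time τ = M₀/F₀ = 40900 yr. The eventual steady state is M_∞ = M₀·(F₁/F₀) = 84500 × 4.718/2.066 = 192970 Tg P.
The anomaly ΔM(t) = M(t) − M_∞ decays as ΔM₀·e^(−t/τ) with ΔM₀ = 84500 − 192970 = −108500 Tg P.
At t = 53500 yr, e^(−t/τ) = e^(−1.308) = 0.2703, so ΔM = −29320 Tg P and M = 192970 − 29320 = 163640 Tg P.

164000 Tg P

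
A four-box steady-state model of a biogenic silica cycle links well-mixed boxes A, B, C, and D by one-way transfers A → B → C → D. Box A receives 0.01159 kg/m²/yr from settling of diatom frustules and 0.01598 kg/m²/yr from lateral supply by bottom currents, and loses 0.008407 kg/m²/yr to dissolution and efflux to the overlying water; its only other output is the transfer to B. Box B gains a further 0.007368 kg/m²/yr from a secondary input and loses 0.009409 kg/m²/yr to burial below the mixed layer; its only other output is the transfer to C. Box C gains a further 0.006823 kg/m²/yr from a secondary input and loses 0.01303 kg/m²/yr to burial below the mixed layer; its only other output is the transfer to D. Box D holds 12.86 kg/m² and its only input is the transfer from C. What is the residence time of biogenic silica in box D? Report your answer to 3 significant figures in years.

1180 yr

Box A: F(A→B) = (0.01159 + 0.01598) − 0.008407 = 0.019163 kg/m²/yr.
Box B: F(B→C) = (0.019163 + 0.007368) − 0.009409 = 0.017122 kg/m²/yr.
Box C: F(C→D) = (0.017122 + 0.006823) − 0.01303 = 0.010915 kg/m²/yr.
Box D throughput = its input = 0.010915 kg/m²/yr; τ = 12.86 / 0.010915 = 1178 yr.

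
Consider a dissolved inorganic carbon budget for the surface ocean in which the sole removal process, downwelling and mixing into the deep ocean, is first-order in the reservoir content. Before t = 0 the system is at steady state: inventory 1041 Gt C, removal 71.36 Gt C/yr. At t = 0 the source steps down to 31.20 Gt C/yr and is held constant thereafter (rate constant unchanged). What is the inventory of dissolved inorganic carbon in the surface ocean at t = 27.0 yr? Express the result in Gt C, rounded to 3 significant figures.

547 Gt C

Residence time τ = M₀/F₀ = 14.59 yr. The eventual steady state is M_∞ = M₀·(F₁/F₀) = 1041 × 31.20/71.36 = 455.15 Gt C.
The anomaly ΔM(t) = M(t) − M_∞ decays as ΔM₀·e^(−t/τ) with ΔM₀ = 1041 − 455.15 = 585.9 Gt C.
At t = 27.0 yr, e^(−t/τ) = e^(−1.851) = 0.1571, so ΔM = 92.04 Gt C and M = 455.15 + 92.04 = 547.19 Gt C.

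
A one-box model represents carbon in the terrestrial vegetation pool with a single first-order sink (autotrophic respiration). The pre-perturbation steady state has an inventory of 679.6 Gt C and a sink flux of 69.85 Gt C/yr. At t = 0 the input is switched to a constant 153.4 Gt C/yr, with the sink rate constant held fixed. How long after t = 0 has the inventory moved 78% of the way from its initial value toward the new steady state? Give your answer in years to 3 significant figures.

τ = M₀/F₀ = 679.6/69.85 = 9.729 yr.
The remaining gap fraction is e^(−t/τ); 78% covered ⇒ e^(−t/τ) = 0.220.
t = −τ ln(0.220) = 9.729 × 1.514 = 14.73 yr.

14.7 yr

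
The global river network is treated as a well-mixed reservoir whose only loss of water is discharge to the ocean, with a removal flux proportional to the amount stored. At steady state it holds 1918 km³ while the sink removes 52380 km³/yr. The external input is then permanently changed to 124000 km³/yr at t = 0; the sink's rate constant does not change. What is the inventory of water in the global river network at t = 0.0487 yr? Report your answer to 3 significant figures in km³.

The sink rate constant is k = F₀/M₀ = 52380/1918 = 27.31 yr⁻¹.
Solving dM/dt = F₁ − kM with M(0) = M₀ gives M(t) = F₁/k + (M₀ − F₁/k)·e^(−kt).
F₁/k = 124000/27.31 = 4540.5 km³; kt = 27.31 × 0.0487 = 1.330, e^(−kt) = 0.2645.
M(0.0487) = 4540.5 + (1918 − 4540.5) × 0.2645 = 4540.5 − 693.6 = 3846.9 km³.

3850 km³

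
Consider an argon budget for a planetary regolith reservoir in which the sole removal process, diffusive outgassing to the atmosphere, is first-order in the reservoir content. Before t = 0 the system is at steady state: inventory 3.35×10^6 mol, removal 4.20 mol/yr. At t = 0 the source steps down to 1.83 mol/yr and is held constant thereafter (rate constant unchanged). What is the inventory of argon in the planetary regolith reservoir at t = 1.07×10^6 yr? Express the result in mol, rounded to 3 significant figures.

1.95×10^6 mol

Residence time τ = M₀/F₀ = 797600 yr. The eventual steady state is M_∞ = M₀·(F₁/F₀) = 3.35×10^6 × 1.83/4.20 = 1.4596×10^6 mol.
The anomaly ΔM(t) = M(t) − M_∞ decays as ΔM₀·e^(−t/τ) with ΔM₀ = 3.35×10^6 − 1.4596×10^6 = 1.890×10^6 mol.
At t = 1.07×10^6 yr, e^(−t/τ) = e^(−1.341) = 0.2615, so ΔM = 494200 mol and M = 1.4596×10^6 + 494200 = 1.9539×10^6 mol.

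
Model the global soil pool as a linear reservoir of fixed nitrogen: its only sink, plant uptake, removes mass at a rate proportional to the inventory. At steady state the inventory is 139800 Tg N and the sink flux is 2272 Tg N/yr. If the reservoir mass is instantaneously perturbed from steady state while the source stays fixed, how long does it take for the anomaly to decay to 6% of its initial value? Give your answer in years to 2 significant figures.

170 yr

For a linear reservoir the anomaly decays as exp(−t/τ) with τ = M/F = 139800/2272 = 61.53 yr.
exp(−t/τ) = 0.06 ⇒ t = −τ ln(0.06) = 61.53 × 2.813 = 173.1 yr.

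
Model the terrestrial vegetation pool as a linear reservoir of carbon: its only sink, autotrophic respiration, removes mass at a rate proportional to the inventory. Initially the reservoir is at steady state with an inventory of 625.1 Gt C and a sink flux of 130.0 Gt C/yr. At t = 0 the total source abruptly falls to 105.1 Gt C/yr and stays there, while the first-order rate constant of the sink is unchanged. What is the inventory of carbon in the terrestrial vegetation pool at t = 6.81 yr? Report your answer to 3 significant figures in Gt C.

534 Gt C

Residence time τ = M₀/F₀ = 4.808 yr. The eventual steady state is M_∞ = M₀·(F₁/F₀) = 625.1 × 105.1/130.0 = 505.37 Gt C.
The anomaly ΔM(t) = M(t) − M_∞ decays as ΔM₀·e^(−t/τ) with ΔM₀ = 625.1 − 505.37 = 119.7 Gt C.
At t = 6.81 yr, e^(−t/τ) = e^(−1.416) = 0.2426, so ΔM = 29.05 Gt C and M = 505.37 + 29.05 = 534.42 Gt C.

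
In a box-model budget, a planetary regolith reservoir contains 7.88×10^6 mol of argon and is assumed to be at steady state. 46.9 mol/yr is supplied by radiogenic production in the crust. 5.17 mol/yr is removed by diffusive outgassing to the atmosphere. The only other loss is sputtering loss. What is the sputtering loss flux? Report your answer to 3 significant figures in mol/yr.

At steady state ΣF_in = ΣF_out.
ΣF_in = 46.900 mol/yr.
Sputtering loss flux = ΣF_in − (5.17) = 46.900 − 5.170 = 41.73 mol/yr.

41.7 mol/yr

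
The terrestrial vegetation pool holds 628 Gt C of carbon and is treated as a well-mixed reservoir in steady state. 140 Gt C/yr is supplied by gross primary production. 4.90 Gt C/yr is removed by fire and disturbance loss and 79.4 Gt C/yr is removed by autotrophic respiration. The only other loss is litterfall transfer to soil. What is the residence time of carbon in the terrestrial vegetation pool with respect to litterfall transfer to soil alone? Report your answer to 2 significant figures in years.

11 yr

At steady state ΣF_in = ΣF_out.
ΣF_in = 140.00 Gt C/yr.
Litterfall transfer to soil flux = ΣF_in − (4.90 + 79.4) = 140.00 − 84.30 = 55.70 Gt C/yr.
τ = M / F = 628 / 55.70 = 11.27 yr.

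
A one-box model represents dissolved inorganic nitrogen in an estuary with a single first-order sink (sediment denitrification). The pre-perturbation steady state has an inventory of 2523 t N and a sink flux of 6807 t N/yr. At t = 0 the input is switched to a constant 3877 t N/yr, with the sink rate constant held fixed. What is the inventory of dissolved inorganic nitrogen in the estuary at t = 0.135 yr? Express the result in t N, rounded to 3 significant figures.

Residence time τ = M₀/F₀ = 0.3706 yr. The eventual steady state is M_∞ = M₀·(F₁/F₀) = 2523 × 3877/6807 = 1437.0 t N.
The anomaly ΔM(t) = M(t) − M_∞ decays as ΔM₀·e^(−t/τ) with ΔM₀ = 2523 − 1437.0 = 1086 t N.
At t = 0.135 yr, e^(−t/τ) = e^(−0.3642) = 0.6947, so ΔM = 754.5 t N and M = 1437.0 + 754.5 = 2191.5 t N.

2190 t N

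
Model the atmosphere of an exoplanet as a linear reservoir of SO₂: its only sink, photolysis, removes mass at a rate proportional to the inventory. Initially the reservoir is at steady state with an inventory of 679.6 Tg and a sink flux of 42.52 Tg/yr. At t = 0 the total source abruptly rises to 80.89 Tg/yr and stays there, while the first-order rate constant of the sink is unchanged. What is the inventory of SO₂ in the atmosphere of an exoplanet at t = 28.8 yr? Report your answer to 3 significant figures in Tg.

τ = M₀/F₀ = 679.6/42.52 = 15.98 yr; rate constant k = 1/τ.
New steady state M_∞ = F₁/k = F₁·τ = 80.89 × 15.98 = 1292.9 Tg.
M(t) = M_∞ + (M₀ − M_∞)·e^(−t/τ); t/τ = 28.8/15.98 = 1.802, so e^(−t/τ) = 0.1650.
M(t) = 1292.9 − 613.3 × 0.1650 = 1191.7 Tg.

1190 Tg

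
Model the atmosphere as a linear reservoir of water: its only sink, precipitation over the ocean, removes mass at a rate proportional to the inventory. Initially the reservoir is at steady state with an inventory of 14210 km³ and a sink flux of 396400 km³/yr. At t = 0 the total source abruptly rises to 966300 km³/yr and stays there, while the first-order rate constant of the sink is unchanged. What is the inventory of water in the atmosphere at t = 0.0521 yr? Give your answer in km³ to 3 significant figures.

29900 km³

τ = M₀/F₀ = 14210/396400 = 0.03585 yr; rate constant k = 1/τ.
New steady state M_∞ = F₁/k = F₁·τ = 966300 × 0.03585 = 34640 km³.
M(t) = M_∞ + (M₀ − M_∞)·e^(−t/τ); t/τ = 0.0521/0.03585 = 1.453, so e^(−t/τ) = 0.2338.
M(t) = 34640 − 20430 × 0.2338 = 29864 km³.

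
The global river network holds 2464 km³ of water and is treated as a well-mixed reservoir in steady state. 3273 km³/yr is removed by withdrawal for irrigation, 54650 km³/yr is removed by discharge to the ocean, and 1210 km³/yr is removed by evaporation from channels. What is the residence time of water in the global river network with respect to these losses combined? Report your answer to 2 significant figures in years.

0.042 yr

Total removal = 3273 + 54650 + 1210 = 59133 km³/yr.
τ = M / ΣF_out = 2464 / 59133 = 0.04167 yr.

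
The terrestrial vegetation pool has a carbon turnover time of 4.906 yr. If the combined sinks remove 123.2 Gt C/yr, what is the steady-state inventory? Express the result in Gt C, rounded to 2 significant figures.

600 Gt C

τ = M/F ⇒ M = τ × F = 4.906 × 123.2 = 604.4 Gt C.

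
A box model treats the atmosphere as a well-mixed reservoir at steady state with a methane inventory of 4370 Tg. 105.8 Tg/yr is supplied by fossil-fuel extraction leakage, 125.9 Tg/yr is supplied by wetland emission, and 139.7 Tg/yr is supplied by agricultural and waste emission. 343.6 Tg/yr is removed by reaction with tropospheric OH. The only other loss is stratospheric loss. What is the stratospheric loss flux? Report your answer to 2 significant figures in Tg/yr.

28 Tg/yr

At steady state ΣF_in = ΣF_out.
ΣF_in = 105.8 + 125.9 + 139.7 = 371.40 Tg/yr.
Stratospheric loss flux = ΣF_in − (343.6) = 371.40 − 343.6 = 27.80 Tg/yr.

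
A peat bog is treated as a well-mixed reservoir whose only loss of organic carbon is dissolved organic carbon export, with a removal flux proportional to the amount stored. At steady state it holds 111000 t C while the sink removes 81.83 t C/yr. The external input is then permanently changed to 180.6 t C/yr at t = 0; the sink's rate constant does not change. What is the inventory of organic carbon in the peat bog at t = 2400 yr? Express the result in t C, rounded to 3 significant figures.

222000 t C

Residence time τ = M₀/F₀ = 1356 yr. The eventual steady state is M_∞ = M₀·(F₁/F₀) = 111000 × 180.6/81.83 = 244980 t C.
The anomaly ΔM(t) = M(t) − M_∞ decays as ΔM₀·e^(−t/τ) with ΔM₀ = 111000 − 244980 = −134000 t C.
At t = 2400 yr, e^(−t/τ) = e^(−1.769) = 0.1705, so ΔM = −22840 t C and M = 244980 − 22840 = 222140 t C.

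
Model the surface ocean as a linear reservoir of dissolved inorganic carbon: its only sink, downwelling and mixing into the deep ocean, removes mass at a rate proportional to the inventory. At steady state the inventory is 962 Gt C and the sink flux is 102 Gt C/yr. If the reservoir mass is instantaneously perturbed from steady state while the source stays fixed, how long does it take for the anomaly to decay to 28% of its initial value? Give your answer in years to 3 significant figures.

12.0 yr

For a linear reservoir the anomaly decays as exp(−t/τ) with τ = M/F = 962/102 = 9.431 yr.
exp(−t/τ) = 0.28 ⇒ t = −τ ln(0.28) = 9.431 × 1.273 = 12.01 yr.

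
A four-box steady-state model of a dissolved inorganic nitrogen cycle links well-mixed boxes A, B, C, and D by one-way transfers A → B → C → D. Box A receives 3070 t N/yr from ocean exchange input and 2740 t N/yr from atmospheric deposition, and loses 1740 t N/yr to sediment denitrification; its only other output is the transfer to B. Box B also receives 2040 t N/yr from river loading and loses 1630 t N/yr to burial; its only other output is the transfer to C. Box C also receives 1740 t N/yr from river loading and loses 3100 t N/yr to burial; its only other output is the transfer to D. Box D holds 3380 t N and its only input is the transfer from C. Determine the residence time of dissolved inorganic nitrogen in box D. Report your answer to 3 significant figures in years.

Box A: F(A→B) = (3070 + 2740) − 1740 = 4070.0 t N/yr.
Box B: F(B→C) = (4070.0 + 2040) − 1630 = 4480.0 t N/yr.
Box C: F(C→D) = (4480.0 + 1740) − 3100 = 3120.0 t N/yr.
Box D throughput = its input = 3120.0 t N/yr; τ = 3380 / 3120.0 = 1.083 yr.

1.08 yr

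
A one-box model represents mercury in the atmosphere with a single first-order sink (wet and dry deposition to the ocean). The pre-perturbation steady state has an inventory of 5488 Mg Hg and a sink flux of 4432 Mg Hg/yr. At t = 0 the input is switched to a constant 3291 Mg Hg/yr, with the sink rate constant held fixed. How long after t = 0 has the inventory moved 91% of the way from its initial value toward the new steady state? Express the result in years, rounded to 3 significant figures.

τ = M₀/F₀ = 5488/4432 = 1.238 yr.
The remaining gap fraction is e^(−t/τ); 91% covered ⇒ e^(−t/τ) = 0.0900.
t = −τ ln(0.0900) = 1.238 × 2.408 = 2.982 yr.

2.98 yr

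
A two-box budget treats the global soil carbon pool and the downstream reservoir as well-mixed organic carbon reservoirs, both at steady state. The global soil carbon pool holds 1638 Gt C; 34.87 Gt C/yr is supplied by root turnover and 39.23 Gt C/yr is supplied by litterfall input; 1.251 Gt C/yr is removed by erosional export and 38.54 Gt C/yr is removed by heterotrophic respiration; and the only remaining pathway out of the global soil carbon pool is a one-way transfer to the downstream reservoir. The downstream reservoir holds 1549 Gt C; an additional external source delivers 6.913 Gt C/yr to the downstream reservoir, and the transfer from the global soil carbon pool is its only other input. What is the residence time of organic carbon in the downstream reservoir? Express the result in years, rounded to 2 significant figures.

Balance the global soil carbon pool: ΣF_in = 34.87 + 39.23 = 74.100 Gt C/yr.
Transfer to the downstream reservoir = ΣF_in − (1.251 + 38.54) = 34.309 Gt C/yr.
Total input to the downstream reservoir = 34.309 + 6.913 = 41.222 Gt C/yr; at steady state this equals its total output.
τ = M / F = 1549 / 41.222 = 37.58 yr.

38 yr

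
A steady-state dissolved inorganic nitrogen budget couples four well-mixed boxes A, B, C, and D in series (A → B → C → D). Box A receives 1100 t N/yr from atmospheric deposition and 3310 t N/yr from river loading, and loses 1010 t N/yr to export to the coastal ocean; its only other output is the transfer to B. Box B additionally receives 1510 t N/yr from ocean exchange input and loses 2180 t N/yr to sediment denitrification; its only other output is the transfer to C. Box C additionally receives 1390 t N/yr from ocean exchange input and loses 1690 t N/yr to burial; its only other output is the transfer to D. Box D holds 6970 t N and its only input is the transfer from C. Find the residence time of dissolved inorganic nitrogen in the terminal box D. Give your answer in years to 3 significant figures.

Box A: F(A→B) = (1100 + 3310) − 1010 = 3400.0 t N/yr.
Box B: F(B→C) = (3400.0 + 1510) − 2180 = 2730.0 t N/yr.
Box C: F(C→D) = (2730.0 + 1390) − 1690 = 2430.0 t N/yr.
Box D throughput = its input = 2430.0 t N/yr; τ = 6970 / 2430.0 = 2.868 yr.

2.87 yr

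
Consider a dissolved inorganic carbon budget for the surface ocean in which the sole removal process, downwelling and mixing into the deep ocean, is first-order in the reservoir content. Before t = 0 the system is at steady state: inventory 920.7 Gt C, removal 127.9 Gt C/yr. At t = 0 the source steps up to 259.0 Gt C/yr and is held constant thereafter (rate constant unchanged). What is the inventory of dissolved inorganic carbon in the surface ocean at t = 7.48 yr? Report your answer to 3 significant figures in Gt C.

1530 Gt C

τ = M₀/F₀ = 920.7/127.9 = 7.199 yr; rate constant k = 1/τ.
New steady state M_∞ = F₁/k = F₁·τ = 259.0 × 7.199 = 1864.4 Gt C.
M(t) = M_∞ + (M₀ − M_∞)·e^(−t/τ); t/τ = 7.48/7.199 = 1.039, so e^(−t/τ) = 0.3538.
M(t) = 1864.4 − 943.7 × 0.3538 = 1530.6 Gt C.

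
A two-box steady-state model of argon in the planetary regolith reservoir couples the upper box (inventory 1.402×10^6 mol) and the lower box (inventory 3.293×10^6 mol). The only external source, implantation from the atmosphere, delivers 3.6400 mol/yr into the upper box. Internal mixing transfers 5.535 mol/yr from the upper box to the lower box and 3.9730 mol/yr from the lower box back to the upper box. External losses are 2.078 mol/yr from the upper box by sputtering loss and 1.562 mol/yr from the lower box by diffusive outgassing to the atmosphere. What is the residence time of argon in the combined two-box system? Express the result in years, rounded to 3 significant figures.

1.29×10^6 yr

Residence time in the combined system uses the total inventory and the total *external* removal — internal exchanges between the two boxes cancel.
M_total = 1.402×10^6 + 3.293×10^6 = 4.6950×10^6 mol.
ΣF_external_out = 2.078 + 1.562 = 3.6400 mol/yr.
τ = M_total / ΣF_ext = 4.6950×10^6 / 3.6400 = 1.290×10^6 yr.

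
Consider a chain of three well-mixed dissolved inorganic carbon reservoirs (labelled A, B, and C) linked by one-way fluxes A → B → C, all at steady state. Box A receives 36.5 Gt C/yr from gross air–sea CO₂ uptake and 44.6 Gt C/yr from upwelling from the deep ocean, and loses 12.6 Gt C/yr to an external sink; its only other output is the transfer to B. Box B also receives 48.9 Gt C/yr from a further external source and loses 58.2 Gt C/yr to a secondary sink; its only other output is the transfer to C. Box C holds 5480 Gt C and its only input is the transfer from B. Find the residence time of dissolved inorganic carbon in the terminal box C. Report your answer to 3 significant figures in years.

92.6 yr

Box A: F(A→B) = (36.5 + 44.6) − 12.6 = 68.500 Gt C/yr.
Box B: F(B→C) = (68.500 + 48.9) − 58.2 = 59.200 Gt C/yr.
Box C throughput = its input = 59.200 Gt C/yr; τ = 5480 / 59.200 = 92.57 yr.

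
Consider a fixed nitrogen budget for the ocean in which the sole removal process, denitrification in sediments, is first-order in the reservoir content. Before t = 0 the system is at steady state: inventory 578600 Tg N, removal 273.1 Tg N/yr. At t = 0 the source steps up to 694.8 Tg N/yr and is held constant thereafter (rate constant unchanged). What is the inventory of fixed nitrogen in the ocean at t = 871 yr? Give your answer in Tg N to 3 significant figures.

880000 Tg N

Residence time τ = M₀/F₀ = 2119 yr. The eventual steady state is M_∞ = M₀·(F₁/F₀) = 578600 × 694.8/273.1 = 1.4720×10^6 Tg N.
The anomaly ΔM(t) = M(t) − M_∞ decays as ΔM₀·e^(−t/τ) with ΔM₀ = 578600 − 1.4720×10^6 = −893400 Tg N.
At t = 871 yr, e^(−t/τ) = e^(−0.4111) = 0.6629, so ΔM = −592300 Tg N and M = 1.4720×10^6 − 592300 = 879760 Tg N.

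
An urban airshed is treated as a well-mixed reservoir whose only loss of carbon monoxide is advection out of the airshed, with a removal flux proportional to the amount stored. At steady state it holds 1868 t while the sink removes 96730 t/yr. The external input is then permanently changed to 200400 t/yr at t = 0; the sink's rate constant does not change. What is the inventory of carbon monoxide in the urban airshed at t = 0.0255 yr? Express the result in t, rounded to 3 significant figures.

τ = M₀/F₀ = 1868/96730 = 0.01931 yr; rate constant k = 1/τ.
New steady state M_∞ = F₁/k = F₁·τ = 200400 × 0.01931 = 3870.0 t.
M(t) = M_∞ + (M₀ − M_∞)·e^(−t/τ); t/τ = 0.0255/0.01931 = 1.320, so e^(−t/τ) = 0.2670.
M(t) = 3870.0 − 2002 × 0.2670 = 3335.5 t.

3340 t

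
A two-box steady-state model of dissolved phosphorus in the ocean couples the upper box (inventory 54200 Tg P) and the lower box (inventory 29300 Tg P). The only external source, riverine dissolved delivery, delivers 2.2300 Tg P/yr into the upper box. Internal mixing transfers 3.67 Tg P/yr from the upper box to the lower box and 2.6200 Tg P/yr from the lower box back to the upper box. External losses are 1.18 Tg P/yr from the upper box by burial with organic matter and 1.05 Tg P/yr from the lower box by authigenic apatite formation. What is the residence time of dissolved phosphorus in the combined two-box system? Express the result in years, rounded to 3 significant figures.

37400 yr

For the system as a whole, the A↔B exchange is internal and contributes nothing to the throughput; only the external sinks remove mass.
M_total = 54200 + 29300 = 83500 Tg P.
ΣF_external_out = 1.18 + 1.05 = 2.2300 Tg P/yr.
τ = M_total / ΣF_ext = 83500 / 2.2300 = 37440 yr.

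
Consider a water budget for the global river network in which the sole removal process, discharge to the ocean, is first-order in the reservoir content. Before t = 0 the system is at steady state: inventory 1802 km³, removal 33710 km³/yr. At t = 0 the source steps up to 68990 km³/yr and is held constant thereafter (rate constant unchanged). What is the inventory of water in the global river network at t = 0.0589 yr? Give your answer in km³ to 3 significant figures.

3060 km³

τ = M₀/F₀ = 1802/33710 = 0.05346 yr; rate constant k = 1/τ.
New steady state M_∞ = F₁/k = F₁·τ = 68990 × 0.05346 = 3687.9 km³.
M(t) = M_∞ + (M₀ − M_∞)·e^(−t/τ); t/τ = 0.0589/0.05346 = 1.102, so e^(−t/τ) = 0.3323.
M(t) = 3687.9 − 1886 × 0.3323 = 3061.3 km³.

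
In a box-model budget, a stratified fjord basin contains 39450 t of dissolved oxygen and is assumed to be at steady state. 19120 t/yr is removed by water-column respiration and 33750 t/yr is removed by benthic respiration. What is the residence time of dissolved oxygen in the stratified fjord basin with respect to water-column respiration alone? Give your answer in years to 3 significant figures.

Residence time with respect to a single sink: τ = M / F_sink.
τ = 39450 / 19120 = 2.063 yr.

2.06 yr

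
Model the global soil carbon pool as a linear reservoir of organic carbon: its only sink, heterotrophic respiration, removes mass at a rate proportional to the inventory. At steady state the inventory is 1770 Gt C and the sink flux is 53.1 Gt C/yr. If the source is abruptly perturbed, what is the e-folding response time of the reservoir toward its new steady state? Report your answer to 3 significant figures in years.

33.3 yr

For a linear reservoir the response time equals the residence time τ = M/F.
τ = 1770 / 53.1 = 33.33 yr.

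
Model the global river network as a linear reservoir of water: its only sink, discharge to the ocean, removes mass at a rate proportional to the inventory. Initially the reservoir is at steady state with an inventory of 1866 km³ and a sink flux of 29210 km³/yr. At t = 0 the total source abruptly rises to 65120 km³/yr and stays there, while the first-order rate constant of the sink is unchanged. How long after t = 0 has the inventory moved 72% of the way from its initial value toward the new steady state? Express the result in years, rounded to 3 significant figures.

τ = M₀/F₀ = 1866/29210 = 0.06388 yr.
The remaining gap fraction is e^(−t/τ); 72% covered ⇒ e^(−t/τ) = 0.280.
t = −τ ln(0.280) = 0.06388 × 1.273 = 0.08132 yr.

0.0813 yr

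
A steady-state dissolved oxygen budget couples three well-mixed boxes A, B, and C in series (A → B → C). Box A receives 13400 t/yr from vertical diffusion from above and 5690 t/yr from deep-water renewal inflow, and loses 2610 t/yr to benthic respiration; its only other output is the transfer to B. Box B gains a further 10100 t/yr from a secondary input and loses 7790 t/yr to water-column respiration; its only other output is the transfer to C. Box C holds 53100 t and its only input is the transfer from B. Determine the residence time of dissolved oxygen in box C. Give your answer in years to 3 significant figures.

Box A: F(A→B) = (13400 + 5690) − 2610 = 16480 t/yr.
Box B: F(B→C) = (16480 + 10100) − 7790 = 18790 t/yr.
Box C throughput = its input = 18790 t/yr; τ = 53100 / 18790 = 2.826 yr.

2.83 yr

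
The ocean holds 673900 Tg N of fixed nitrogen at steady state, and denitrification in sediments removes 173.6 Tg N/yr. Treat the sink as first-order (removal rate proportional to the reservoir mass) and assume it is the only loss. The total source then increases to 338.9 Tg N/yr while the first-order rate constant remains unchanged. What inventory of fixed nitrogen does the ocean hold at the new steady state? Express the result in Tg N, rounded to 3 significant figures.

Rate constant k = F/M = 173.6 / 673900 = 0.0002576 yr⁻¹.
At the new steady state, source = k·M_new ⇒ M_new = 338.9 / 0.0002576 = 1.316×10^6 Tg N.
(Equivalently M_new = M × F_new/F_old = 673900 × 338.9/173.6.)

1.32×10^6 Tg N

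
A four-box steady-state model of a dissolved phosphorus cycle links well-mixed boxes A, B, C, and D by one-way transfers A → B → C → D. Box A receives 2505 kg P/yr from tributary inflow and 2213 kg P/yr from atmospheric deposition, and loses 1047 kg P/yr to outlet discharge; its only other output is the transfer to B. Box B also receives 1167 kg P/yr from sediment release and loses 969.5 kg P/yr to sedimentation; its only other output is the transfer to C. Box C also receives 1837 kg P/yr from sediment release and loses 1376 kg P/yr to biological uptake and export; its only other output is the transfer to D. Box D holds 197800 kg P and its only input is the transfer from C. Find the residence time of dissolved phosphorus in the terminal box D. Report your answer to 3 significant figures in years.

Box A: F(A→B) = (2505 + 2213) − 1047 = 3671.0 kg P/yr.
Box B: F(B→C) = (3671.0 + 1167) − 969.5 = 3868.5 kg P/yr.
Box C: F(C→D) = (3868.5 + 1837) − 1376 = 4329.5 kg P/yr.
Box D throughput = its input = 4329.5 kg P/yr; τ = 197800 / 4329.5 = 45.69 yr.

45.7 yr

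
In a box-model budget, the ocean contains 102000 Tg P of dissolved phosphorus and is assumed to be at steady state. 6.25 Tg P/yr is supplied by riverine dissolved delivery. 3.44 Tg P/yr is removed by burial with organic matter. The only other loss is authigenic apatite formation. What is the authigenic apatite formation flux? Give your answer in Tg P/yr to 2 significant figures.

2.8 Tg P/yr

At steady state ΣF_in = ΣF_out.
ΣF_in = 6.2500 Tg P/yr.
Authigenic apatite formation flux = ΣF_in − (3.44) = 6.2500 − 3.440 = 2.810 Tg P/yr.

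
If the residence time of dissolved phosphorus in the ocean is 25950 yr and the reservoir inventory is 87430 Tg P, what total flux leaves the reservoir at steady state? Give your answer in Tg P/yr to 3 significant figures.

3.37 Tg P/yr

F = M / τ = 87430 / 25950 = 3.369 Tg P/yr.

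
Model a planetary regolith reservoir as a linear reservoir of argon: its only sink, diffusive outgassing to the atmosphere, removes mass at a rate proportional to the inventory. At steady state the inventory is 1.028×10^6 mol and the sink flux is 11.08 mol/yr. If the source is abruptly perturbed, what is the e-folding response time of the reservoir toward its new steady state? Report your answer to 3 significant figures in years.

For a linear reservoir the response time equals the residence time τ = M/F.
τ = 1.028×10^6 / 11.08 = 92780 yr.

92800 yr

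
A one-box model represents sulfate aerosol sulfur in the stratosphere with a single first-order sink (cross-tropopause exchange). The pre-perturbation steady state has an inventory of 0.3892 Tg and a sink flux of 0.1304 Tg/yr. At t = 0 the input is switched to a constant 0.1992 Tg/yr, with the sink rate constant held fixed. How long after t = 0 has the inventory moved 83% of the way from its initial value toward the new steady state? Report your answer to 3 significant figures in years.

τ = M₀/F₀ = 0.3892/0.1304 = 2.985 yr.
The remaining gap fraction is e^(−t/τ); 83% covered ⇒ e^(−t/τ) = 0.170.
t = −τ ln(0.170) = 2.985 × 1.772 = 5.289 yr.

5.29 yr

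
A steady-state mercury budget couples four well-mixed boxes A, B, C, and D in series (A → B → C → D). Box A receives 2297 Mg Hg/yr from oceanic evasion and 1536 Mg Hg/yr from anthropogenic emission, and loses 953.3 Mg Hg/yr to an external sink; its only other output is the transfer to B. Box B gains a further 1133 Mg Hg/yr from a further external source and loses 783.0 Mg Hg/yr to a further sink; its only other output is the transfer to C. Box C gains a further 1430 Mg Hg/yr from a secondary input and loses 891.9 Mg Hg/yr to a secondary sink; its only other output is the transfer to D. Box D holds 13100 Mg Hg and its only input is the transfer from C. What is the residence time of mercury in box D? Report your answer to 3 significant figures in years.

3.48 yr

Box A: F(A→B) = (2297 + 1536) − 953.3 = 2879.7 Mg Hg/yr.
Box B: F(B→C) = (2879.7 + 1133) − 783.0 = 3229.7 Mg Hg/yr.
Box C: F(C→D) = (3229.7 + 1430) − 891.9 = 3767.8 Mg Hg/yr.
Box D throughput = its input = 3767.8 Mg Hg/yr; τ = 13100 / 3767.8 = 3.477 yr.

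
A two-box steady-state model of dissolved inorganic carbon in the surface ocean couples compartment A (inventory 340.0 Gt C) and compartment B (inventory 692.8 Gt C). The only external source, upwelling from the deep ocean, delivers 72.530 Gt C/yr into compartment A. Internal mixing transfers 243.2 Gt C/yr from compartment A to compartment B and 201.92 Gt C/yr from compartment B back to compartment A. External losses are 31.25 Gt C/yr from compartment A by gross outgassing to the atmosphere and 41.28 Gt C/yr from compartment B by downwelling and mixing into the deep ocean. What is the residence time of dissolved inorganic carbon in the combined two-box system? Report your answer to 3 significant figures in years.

14.2 yr

For the system as a whole, the A↔B exchange is internal and contributes nothing to the throughput; only the external sinks remove mass.
M_total = 340.0 + 692.8 = 1032.8 Gt C.
ΣF_external_out = 31.25 + 41.28 = 72.530 Gt C/yr.
τ = M_total / ΣF_ext = 1032.8 / 72.530 = 14.24 yr.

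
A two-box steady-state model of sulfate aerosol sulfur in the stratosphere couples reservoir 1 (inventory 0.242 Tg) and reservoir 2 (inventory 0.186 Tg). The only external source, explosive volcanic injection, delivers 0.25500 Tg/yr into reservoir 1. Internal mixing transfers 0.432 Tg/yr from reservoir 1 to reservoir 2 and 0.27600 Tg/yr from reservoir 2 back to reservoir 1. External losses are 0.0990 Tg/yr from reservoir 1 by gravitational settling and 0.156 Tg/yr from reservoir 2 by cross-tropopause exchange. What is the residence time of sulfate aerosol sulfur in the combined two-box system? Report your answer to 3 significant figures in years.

1.68 yr

Treat the two boxes together as one reservoir: the mixing fluxes between them are internal recycling, so τ = ΣM / Σ(external losses).
M_total = 0.242 + 0.186 = 0.42800 Tg.
ΣF_external_out = 0.0990 + 0.156 = 0.25500 Tg/yr.
τ = M_total / ΣF_ext = 0.42800 / 0.25500 = 1.678 yr.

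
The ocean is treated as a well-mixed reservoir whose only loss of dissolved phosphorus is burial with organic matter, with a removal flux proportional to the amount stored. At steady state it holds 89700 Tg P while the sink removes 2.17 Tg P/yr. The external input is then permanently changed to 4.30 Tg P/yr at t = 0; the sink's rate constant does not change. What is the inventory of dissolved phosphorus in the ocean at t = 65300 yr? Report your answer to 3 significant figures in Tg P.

160000 Tg P

Residence time τ = M₀/F₀ = 41340 yr. The eventual steady state is M_∞ = M₀·(F₁/F₀) = 89700 × 4.30/2.17 = 177750 Tg P.
The anomaly ΔM(t) = M(t) − M_∞ decays as ΔM₀·e^(−t/τ) with ΔM₀ = 89700 − 177750 = −88050 Tg P.
At t = 65300 yr, e^(−t/τ) = e^(−1.580) = 0.2060, so ΔM = −18140 Tg P and M = 177750 − 18140 = 159610 Tg P.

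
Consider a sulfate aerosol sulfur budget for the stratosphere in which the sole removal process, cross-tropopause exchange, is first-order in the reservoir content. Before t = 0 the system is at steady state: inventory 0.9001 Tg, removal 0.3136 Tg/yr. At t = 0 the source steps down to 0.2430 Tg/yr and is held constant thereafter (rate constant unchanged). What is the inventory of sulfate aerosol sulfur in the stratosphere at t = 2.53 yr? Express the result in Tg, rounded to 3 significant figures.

0.781 Tg

The sink rate constant is k = F₀/M₀ = 0.3136/0.9001 = 0.3484 yr⁻¹.
Solving dM/dt = F₁ − kM with M(0) = M₀ gives M(t) = F₁/k + (M₀ − F₁/k)·e^(−kt).
F₁/k = 0.2430/0.3484 = 0.69746 Tg; kt = 0.3484 × 2.53 = 0.8815, e^(−kt) = 0.4142.
M(2.53) = 0.69746 + (0.9001 − 0.69746) × 0.4142 = 0.69746 + 0.08393 = 0.78139 Tg.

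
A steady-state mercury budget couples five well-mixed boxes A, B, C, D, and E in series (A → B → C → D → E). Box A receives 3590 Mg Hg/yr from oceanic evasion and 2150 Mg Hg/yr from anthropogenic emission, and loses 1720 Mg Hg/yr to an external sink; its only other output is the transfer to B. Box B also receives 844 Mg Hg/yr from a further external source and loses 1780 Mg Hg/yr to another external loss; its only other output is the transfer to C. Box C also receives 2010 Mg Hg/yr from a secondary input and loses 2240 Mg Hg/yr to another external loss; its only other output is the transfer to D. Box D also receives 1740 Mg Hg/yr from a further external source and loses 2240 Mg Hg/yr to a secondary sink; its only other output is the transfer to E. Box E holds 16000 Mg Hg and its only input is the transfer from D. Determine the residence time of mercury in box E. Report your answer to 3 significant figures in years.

6.80 yr

Box A: F(A→B) = (3590 + 2150) − 1720 = 4020.0 Mg Hg/yr.
Box B: F(B→C) = (4020.0 + 844) − 1780 = 3084.0 Mg Hg/yr.
Box C: F(C→D) = (3084.0 + 2010) − 2240 = 2854.0 Mg Hg/yr.
Box D: F(D→E) = (2854.0 + 1740) − 2240 = 2354.0 Mg Hg/yr.
Box E throughput = its input = 2354.0 Mg Hg/yr; τ = 16000 / 2354.0 = 6.797 yr.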